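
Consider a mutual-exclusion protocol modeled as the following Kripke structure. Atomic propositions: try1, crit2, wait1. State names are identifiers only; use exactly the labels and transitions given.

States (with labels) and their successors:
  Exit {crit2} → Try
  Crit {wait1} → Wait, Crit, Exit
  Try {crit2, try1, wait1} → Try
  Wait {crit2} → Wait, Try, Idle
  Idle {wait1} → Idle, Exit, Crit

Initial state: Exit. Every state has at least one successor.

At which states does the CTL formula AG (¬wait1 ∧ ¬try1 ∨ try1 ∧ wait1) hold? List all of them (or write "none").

{Exit, Try}

States satisfying ¬wait1 ∧ ¬try1 ∨ try1 ∧ wait1: {Exit, Try, Wait}.
States satisfying AG (¬wait1 ∧ ¬try1 ∨ try1 ∧ wait1): {Exit, Try}.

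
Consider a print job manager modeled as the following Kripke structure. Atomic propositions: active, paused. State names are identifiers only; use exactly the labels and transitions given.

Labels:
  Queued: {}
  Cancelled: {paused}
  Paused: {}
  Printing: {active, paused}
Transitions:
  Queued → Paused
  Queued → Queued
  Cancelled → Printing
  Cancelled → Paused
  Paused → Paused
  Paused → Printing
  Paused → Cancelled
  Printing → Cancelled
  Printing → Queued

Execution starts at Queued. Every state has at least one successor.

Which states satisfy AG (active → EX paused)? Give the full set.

{Queued, Cancelled, Paused, Printing}

States satisfying active → EX paused: {Queued, Cancelled, Paused, Printing}.
States satisfying AG (active → EX paused): {Queued, Cancelled, Paused, Printing}.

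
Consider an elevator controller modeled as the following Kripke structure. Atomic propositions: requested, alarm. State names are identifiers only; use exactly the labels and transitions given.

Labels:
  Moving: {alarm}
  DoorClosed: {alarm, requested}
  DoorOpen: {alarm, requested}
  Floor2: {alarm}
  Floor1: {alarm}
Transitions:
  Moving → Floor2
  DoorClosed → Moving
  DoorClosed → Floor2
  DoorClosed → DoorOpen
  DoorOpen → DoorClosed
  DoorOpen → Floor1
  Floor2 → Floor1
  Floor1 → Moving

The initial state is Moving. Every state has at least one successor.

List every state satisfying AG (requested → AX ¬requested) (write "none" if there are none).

States satisfying requested → AX ¬requested: {Moving, Floor2, Floor1}.
States satisfying AG (requested → AX ¬requested): {Moving, Floor2, Floor1}.

{Moving, Floor2, Floor1}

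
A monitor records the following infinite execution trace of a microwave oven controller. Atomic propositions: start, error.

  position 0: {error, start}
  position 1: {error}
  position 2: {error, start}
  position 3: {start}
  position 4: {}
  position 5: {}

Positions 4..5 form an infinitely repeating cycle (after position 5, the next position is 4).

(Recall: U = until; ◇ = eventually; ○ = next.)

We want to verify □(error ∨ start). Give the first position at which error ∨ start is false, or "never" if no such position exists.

4

Check error ∨ start at each position in order: 0 ✓, 1 ✓, 2 ✓, 3 ✓.
At position 4 the labels are {}, so error ∨ start is false there. This is the first violation.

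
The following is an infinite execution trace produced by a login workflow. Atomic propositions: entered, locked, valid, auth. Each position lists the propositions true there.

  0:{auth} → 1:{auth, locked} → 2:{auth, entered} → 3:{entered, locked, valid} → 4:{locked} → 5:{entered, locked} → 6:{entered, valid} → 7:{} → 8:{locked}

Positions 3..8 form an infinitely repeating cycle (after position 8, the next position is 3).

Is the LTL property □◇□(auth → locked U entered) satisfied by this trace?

Satisfied

◇□(auth → locked U entered) holds at every position 0..8, and those are all positions ever visited, so □◇□(auth → locked U entered) holds.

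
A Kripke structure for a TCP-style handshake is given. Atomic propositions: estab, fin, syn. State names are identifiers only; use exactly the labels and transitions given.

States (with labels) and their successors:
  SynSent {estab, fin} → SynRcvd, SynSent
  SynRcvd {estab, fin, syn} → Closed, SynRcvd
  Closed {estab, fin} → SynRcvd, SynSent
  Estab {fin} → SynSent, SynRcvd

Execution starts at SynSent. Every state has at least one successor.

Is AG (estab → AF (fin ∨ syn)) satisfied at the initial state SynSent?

States satisfying estab → AF (fin ∨ syn): {SynSent, SynRcvd, Closed, Estab}.
States satisfying AG (estab → AF (fin ∨ syn)): {SynSent, SynRcvd, Closed, Estab}.
Every state reachable from SynSent satisfies estab → AF (fin ∨ syn).
SynSent ∈ Sat(AG (estab → AF (fin ∨ syn))).

Satisfied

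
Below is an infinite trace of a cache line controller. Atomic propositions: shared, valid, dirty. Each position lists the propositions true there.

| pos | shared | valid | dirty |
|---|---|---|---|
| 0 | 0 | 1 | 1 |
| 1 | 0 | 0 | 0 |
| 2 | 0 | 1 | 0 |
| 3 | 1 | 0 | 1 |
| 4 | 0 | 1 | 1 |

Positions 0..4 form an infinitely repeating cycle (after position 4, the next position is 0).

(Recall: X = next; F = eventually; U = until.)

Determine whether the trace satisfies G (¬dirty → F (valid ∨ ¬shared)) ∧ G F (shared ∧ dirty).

Satisfied

¬dirty → F (valid ∨ ¬shared) holds at every position 0..4, and those are all positions ever visited, so G (¬dirty → F (valid ∨ ¬shared)) holds.
Positions where ¬dirty holds: 1, 2.
Check F (valid ∨ ¬shared) at each: 1→ok, 2→ok.
F (shared ∧ dirty) holds at every position 0..4, and those are all positions ever visited, so G F (shared ∧ dirty) holds.
At position 0: G (¬dirty → F (valid ∨ ¬shared)) is true; G F (shared ∧ dirty) is true; so G (¬dirty → F (valid ∨ ¬shared)) ∧ G F (shared ∧ dirty) is true.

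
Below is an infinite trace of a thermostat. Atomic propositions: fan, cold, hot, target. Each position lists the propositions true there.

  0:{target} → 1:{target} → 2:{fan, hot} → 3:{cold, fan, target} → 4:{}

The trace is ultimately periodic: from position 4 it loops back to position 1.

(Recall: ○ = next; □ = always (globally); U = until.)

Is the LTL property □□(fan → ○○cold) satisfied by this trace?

□(fan → ○○cold) must hold at every position from 0 onward. It fails at position 0, so □□(fan → ○○cold) is false.

Violated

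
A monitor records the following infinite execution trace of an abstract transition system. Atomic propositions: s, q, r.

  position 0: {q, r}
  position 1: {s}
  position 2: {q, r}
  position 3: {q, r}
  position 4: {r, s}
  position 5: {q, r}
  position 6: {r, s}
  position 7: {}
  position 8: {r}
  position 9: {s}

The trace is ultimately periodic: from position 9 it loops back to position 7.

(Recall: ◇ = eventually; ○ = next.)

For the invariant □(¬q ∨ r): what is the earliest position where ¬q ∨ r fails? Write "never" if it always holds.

never

¬q ∨ r holds at every position 0..9, and those are all the positions the trace ever visits, so the invariant □(¬q ∨ r) is never violated.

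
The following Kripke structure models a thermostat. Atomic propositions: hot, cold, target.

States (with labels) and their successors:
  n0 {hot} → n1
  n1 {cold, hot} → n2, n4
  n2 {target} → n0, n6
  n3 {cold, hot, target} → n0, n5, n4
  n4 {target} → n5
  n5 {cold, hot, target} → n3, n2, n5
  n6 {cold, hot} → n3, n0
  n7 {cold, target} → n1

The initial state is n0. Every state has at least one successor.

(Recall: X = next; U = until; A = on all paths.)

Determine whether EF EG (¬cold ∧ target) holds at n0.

States satisfying EG (¬cold ∧ target): ∅.
States satisfying EF EG (¬cold ∧ target): ∅.
No suitable path/successor from n0 witnesses the formula.
n0 ∉ Sat(EF EG (¬cold ∧ target)).

No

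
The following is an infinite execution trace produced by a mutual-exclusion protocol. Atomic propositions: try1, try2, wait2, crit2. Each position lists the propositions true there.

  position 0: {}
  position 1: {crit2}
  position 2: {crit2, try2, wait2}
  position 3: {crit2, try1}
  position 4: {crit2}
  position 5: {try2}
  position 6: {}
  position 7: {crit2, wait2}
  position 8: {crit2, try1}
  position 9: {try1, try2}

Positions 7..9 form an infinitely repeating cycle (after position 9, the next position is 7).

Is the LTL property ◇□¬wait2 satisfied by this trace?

□¬wait2 is false at every position 0..9, so it never becomes true and ◇□¬wait2 fails.

Violated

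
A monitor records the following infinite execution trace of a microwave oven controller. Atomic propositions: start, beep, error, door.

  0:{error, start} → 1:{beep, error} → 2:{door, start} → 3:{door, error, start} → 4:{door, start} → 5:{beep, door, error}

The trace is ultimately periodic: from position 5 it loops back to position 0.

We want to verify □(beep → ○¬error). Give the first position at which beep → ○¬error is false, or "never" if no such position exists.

Check beep → ○¬error at each position in order: 0 ✓, 1 ✓, 2 ✓, 3 ✓, 4 ✓.
At position 5 the labels are {beep, door, error} and the next position 0 has {error, start}, so beep → ○¬error is false there. This is the first violation.

5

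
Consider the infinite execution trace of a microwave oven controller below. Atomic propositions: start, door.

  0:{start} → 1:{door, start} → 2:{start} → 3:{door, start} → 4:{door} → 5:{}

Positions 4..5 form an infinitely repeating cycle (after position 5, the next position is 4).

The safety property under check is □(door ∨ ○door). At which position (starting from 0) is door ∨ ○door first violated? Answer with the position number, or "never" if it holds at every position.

never

door ∨ ○door holds at every position 0..5, and those are all the positions the trace ever visits, so the invariant □(door ∨ ○door) is never violated.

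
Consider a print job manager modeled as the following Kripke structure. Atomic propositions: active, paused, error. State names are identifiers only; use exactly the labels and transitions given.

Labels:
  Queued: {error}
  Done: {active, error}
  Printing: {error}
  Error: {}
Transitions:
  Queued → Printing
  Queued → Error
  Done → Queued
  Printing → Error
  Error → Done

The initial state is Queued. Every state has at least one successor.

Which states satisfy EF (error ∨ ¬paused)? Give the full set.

States satisfying error ∨ ¬paused: {Queued, Done, Printing, Error}.
States satisfying EF (error ∨ ¬paused): {Queued, Done, Printing, Error}.

{Queued, Done, Printing, Error}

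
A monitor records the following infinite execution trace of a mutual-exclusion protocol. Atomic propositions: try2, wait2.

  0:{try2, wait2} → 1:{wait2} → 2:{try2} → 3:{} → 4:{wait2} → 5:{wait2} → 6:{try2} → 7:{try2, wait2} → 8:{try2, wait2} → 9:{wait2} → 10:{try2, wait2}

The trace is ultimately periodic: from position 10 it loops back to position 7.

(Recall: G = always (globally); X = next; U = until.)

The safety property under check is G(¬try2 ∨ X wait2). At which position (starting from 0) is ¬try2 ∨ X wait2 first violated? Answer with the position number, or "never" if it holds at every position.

2

Check ¬try2 ∨ X wait2 at each position in order: 0 ✓, 1 ✓.
At position 2 the labels are {try2} and the next position 3 has {}, so ¬try2 ∨ X wait2 is false there. This is the first violation.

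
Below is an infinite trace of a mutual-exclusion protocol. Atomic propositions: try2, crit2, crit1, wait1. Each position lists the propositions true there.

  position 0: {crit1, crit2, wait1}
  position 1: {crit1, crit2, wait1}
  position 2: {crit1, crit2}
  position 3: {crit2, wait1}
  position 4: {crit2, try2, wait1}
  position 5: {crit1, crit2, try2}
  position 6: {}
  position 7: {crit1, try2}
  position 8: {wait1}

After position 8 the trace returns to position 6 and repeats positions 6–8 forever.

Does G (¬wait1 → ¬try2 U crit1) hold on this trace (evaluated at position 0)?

Holds

¬wait1 → ¬try2 U crit1 holds at every position 0..8, and those are all positions ever visited, so G (¬wait1 → ¬try2 U crit1) holds.
Positions where ¬wait1 holds: 2, 5, 6, 7.
Check ¬try2 U crit1 at each: 2→ok, 5→ok, 6→ok, 7→ok.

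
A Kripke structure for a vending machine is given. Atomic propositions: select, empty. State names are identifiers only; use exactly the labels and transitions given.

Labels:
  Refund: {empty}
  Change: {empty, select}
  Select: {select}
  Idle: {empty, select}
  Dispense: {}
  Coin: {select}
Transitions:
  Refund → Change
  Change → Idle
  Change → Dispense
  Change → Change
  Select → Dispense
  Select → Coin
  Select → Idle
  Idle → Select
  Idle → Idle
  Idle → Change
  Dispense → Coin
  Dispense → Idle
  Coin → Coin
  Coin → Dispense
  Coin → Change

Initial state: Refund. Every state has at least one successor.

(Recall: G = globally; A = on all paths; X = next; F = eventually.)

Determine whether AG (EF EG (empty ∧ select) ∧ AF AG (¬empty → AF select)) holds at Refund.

Yes

States satisfying AG (EF EG (empty ∧ select) ∧ AF AG (¬empty → AF select)): {Refund, Change, Select, Idle, Dispense, Coin}.
Every state reachable from Refund satisfies EF EG (empty ∧ select) ∧ AF AG (¬empty → AF select).
Refund ∈ Sat(AG (EF EG (empty ∧ select) ∧ AF AG (¬empty → AF select))).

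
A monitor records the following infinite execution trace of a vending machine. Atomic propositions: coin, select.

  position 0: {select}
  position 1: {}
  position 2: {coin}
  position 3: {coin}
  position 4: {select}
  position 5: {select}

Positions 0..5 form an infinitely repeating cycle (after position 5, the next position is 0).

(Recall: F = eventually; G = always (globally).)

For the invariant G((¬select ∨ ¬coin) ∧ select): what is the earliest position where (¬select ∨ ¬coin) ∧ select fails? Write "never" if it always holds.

Check (¬select ∨ ¬coin) ∧ select at each position in order: 0 ✓.
At position 1 the labels are {}, so (¬select ∨ ¬coin) ∧ select is false there. This is the first violation.

1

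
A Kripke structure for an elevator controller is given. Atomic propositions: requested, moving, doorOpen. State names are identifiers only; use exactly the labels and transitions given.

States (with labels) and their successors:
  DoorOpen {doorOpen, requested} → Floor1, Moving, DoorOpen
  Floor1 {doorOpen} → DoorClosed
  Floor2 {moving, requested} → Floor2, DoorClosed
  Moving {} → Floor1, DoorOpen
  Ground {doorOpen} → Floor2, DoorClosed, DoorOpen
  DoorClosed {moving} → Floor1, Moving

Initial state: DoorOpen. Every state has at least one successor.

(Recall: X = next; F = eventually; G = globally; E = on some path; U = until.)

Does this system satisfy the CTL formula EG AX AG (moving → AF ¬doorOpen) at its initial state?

States satisfying AX AG (moving → AF ¬doorOpen): {DoorOpen, Floor1, Floor2, Moving, Ground, DoorClosed}.
States satisfying EG AX AG (moving → AF ¬doorOpen): {DoorOpen, Floor1, Floor2, Moving, Ground, DoorClosed}.
DoorOpen ∈ Sat(EG AX AG (moving → AF ¬doorOpen)).

Satisfied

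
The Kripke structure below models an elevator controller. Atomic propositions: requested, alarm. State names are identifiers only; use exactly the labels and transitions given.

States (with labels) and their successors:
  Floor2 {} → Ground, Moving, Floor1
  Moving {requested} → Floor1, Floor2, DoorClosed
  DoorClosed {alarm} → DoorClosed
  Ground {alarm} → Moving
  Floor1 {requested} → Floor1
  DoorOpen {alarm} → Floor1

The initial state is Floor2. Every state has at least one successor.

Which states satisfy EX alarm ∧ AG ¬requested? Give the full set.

States satisfying alarm: {DoorClosed, Ground, DoorOpen}.
States satisfying EX alarm: {Floor2, Moving, DoorClosed}.
States satisfying ¬requested: {Floor2, DoorClosed, Ground, DoorOpen}.
States satisfying AG ¬requested: {DoorClosed}.
States satisfying EX alarm ∧ AG ¬requested: {DoorClosed}.

{DoorClosed}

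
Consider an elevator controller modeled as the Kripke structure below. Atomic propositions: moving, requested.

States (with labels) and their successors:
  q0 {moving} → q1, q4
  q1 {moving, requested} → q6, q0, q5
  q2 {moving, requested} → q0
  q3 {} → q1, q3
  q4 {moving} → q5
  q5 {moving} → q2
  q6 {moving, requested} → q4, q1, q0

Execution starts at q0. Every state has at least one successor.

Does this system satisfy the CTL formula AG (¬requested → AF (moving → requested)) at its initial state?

States satisfying ¬requested → AF (moving → requested): {q0, q1, q2, q3, q4, q5, q6}.
States satisfying AG (¬requested → AF (moving → requested)): {q0, q1, q2, q3, q4, q5, q6}.
Every state reachable from q0 satisfies ¬requested → AF (moving → requested).
q0 ∈ Sat(AG (¬requested → AF (moving → requested))).

Satisfied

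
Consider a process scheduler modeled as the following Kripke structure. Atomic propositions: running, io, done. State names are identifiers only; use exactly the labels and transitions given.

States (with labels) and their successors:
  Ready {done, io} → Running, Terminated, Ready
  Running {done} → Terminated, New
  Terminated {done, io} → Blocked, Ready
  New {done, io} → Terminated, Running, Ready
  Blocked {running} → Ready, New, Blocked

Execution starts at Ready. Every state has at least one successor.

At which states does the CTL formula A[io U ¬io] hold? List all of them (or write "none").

{Running, Blocked}

States satisfying io: {Ready, Terminated, New}.
States satisfying ¬io: {Running, Blocked}.
States satisfying A[io U ¬io]: {Running, Blocked}.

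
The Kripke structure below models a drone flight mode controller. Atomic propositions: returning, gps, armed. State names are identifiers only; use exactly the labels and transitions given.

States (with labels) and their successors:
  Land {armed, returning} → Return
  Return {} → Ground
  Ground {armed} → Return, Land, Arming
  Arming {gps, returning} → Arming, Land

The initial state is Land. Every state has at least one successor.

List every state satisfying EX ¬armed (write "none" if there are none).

States satisfying ¬armed: {Return, Arming}.
States satisfying EX ¬armed: {Land, Ground, Arming}.

{Land, Ground, Arming}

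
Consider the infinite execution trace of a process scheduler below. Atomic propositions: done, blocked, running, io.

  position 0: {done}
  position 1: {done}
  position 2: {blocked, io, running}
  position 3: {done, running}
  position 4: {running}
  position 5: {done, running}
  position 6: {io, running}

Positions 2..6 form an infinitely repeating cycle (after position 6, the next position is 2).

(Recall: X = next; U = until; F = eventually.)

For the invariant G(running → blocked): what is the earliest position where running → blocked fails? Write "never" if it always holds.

3

Check running → blocked at each position in order: 0 ✓, 1 ✓, 2 ✓.
At position 3 the labels are {done, running}, so running → blocked is false there. This is the first violation.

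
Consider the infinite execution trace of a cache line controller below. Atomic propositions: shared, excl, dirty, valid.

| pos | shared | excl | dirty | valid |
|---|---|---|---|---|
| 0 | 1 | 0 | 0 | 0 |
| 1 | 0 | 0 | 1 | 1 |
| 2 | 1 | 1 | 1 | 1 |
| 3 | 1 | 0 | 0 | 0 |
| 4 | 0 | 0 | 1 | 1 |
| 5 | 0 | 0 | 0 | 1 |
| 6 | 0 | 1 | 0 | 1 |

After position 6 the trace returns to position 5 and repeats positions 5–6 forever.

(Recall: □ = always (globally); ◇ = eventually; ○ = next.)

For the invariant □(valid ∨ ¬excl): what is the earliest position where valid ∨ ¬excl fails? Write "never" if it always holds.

never

valid ∨ ¬excl holds at every position 0..6, and those are all the positions the trace ever visits, so the invariant □(valid ∨ ¬excl) is never violated.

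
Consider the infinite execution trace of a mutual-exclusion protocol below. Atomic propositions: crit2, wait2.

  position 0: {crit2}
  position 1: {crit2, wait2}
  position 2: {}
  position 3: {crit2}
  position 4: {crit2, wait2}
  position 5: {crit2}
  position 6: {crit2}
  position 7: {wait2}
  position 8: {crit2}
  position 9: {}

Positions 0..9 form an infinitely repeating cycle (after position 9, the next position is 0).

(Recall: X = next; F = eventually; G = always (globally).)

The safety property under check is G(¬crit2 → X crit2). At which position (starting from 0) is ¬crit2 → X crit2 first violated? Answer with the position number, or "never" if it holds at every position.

¬crit2 → X crit2 holds at every position 0..9, and those are all the positions the trace ever visits, so the invariant G(¬crit2 → X crit2) is never violated.

never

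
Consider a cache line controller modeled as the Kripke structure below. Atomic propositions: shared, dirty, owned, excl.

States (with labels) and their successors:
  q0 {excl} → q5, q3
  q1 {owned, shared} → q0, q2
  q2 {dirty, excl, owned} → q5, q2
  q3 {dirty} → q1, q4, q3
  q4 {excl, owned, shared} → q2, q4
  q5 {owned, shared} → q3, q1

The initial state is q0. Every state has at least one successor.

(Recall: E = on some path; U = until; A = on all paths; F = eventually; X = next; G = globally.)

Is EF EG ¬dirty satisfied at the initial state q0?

Yes

States satisfying EG ¬dirty: {q0, q1, q4, q5}.
States satisfying EF EG ¬dirty: {q0, q1, q2, q3, q4, q5}.
Some path from q0 reaches a state where EG ¬dirty holds.
q0 ∈ Sat(EF EG ¬dirty).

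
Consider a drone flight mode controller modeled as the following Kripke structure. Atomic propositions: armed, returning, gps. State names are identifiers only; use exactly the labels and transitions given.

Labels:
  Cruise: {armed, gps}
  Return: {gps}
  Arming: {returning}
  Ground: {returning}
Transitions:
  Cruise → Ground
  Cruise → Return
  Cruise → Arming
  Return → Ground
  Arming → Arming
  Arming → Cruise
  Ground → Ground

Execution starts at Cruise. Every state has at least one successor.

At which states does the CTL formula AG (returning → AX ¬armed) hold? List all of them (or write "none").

{Return, Ground}

States satisfying returning → AX ¬armed: {Cruise, Return, Ground}.
States satisfying AG (returning → AX ¬armed): {Return, Ground}.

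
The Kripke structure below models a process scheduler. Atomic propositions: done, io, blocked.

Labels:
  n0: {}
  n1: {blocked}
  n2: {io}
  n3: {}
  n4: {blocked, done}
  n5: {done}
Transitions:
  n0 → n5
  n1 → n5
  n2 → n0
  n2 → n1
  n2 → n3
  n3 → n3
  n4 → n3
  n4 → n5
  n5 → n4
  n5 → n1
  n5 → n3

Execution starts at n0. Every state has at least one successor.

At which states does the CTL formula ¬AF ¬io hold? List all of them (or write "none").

States satisfying ¬io: {n0, n1, n3, n4, n5}.
States satisfying AF ¬io: {n0, n1, n2, n3, n4, n5}.
States satisfying ¬AF ¬io: ∅.

none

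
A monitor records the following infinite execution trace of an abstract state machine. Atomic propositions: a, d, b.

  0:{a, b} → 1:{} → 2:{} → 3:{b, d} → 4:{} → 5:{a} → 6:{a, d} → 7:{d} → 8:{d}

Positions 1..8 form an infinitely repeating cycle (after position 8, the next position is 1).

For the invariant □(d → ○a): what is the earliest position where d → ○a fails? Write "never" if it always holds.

Check d → ○a at each position in order: 0 ✓, 1 ✓, 2 ✓.
At position 3 the labels are {b, d} and the next position 4 has {}, so d → ○a is false there. This is the first violation.

3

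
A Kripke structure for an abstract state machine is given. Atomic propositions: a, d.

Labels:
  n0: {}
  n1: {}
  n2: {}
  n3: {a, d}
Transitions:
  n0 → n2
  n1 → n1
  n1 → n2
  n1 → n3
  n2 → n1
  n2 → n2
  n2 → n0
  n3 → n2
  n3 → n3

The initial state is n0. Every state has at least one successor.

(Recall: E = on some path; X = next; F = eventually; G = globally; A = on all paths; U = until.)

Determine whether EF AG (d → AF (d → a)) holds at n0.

Satisfied

States satisfying AG (d → AF (d → a)): {n0, n1, n2, n3}.
States satisfying EF AG (d → AF (d → a)): {n0, n1, n2, n3}.
Some path from n0 reaches a state where AG (d → AF (d → a)) holds.
n0 ∈ Sat(EF AG (d → AF (d → a))).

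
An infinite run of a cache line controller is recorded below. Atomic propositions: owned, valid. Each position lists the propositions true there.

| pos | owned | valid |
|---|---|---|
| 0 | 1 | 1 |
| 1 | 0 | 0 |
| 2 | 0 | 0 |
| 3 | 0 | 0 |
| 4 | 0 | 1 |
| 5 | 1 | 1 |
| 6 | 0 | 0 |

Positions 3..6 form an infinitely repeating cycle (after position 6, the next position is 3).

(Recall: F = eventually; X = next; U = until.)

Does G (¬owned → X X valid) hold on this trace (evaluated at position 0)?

No

¬owned → X X valid must hold at every position from 0 onward. It fails at position 1, so G (¬owned → X X valid) is false.
Positions where ¬owned holds: 1, 2, 3, 4, 6.
Check X X valid at each: 1→fails, 2→ok, 3→ok, 4→fails, 6→ok.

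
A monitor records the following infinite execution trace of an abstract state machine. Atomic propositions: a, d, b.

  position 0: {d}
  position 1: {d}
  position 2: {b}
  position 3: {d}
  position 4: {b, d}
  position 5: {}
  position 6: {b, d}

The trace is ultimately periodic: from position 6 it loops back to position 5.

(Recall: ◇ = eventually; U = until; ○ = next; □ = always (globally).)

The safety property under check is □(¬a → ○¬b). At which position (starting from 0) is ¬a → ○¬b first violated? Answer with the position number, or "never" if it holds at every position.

1

Check ¬a → ○¬b at each position in order: 0 ✓.
At position 1 the labels are {d} and the next position 2 has {b}, so ¬a → ○¬b is false there. This is the first violation.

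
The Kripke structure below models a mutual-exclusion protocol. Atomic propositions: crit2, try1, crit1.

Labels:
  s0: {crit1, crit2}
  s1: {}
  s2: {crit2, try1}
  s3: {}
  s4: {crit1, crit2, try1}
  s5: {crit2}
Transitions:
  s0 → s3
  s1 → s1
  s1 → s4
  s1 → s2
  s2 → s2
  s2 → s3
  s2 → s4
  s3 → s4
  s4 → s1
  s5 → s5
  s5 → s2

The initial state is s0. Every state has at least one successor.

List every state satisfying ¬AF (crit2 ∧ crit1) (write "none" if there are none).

{s1, s2, s5}

States satisfying crit2 ∧ crit1: {s0, s4}.
States satisfying AF (crit2 ∧ crit1): {s0, s3, s4}.
States satisfying ¬AF (crit2 ∧ crit1): {s1, s2, s5}.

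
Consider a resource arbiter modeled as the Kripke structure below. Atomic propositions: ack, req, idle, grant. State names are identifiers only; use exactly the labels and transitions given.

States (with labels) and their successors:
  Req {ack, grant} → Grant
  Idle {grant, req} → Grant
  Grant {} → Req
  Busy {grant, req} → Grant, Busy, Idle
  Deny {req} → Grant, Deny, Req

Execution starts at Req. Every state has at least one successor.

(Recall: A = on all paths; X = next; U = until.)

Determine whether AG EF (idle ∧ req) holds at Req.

No

States satisfying EF (idle ∧ req): ∅.
States satisfying AG EF (idle ∧ req): ∅.
Grant is reachable from Req and violates EF (idle ∧ req), so AG fails at Req.
Req ∉ Sat(AG EF (idle ∧ req)).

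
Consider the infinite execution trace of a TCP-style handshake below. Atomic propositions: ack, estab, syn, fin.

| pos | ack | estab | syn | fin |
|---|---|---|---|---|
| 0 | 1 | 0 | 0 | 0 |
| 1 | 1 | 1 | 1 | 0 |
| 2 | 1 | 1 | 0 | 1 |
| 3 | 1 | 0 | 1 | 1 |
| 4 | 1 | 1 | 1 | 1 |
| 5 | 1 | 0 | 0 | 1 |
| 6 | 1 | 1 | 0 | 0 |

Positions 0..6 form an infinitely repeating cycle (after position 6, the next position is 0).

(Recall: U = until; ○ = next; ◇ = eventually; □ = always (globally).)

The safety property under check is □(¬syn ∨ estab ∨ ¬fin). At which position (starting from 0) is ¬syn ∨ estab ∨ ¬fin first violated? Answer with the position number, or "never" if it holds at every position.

Check ¬syn ∨ estab ∨ ¬fin at each position in order: 0 ✓, 1 ✓, 2 ✓.
At position 3 the labels are {ack, fin, syn}, so ¬syn ∨ estab ∨ ¬fin is false there. This is the first violation.

3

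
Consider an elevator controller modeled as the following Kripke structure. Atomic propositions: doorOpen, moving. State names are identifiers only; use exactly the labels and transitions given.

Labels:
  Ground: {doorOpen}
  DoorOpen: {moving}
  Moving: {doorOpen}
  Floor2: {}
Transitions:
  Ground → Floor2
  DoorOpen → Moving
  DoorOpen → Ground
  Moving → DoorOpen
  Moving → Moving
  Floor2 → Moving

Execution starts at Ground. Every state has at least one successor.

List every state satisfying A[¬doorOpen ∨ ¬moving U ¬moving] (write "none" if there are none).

{Ground, DoorOpen, Moving, Floor2}

States satisfying ¬doorOpen ∨ ¬moving: {Ground, DoorOpen, Moving, Floor2}.
States satisfying ¬moving: {Ground, Moving, Floor2}.
States satisfying A[¬doorOpen ∨ ¬moving U ¬moving]: {Ground, DoorOpen, Moving, Floor2}.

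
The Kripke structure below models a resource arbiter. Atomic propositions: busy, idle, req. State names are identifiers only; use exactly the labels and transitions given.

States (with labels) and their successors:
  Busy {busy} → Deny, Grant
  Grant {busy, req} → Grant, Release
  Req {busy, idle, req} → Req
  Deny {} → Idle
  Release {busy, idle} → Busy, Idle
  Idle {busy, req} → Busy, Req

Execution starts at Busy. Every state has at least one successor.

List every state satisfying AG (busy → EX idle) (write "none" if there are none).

States satisfying busy → EX idle: {Grant, Req, Deny, Idle}.
States satisfying AG (busy → EX idle): {Req}.

{Req}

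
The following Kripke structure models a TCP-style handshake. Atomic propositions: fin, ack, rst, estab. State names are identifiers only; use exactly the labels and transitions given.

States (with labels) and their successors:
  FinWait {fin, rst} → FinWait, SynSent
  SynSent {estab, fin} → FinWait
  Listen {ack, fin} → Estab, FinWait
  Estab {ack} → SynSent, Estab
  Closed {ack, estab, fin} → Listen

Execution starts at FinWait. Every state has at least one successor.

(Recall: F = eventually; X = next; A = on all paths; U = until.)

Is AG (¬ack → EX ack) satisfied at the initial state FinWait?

States satisfying ¬ack → EX ack: {Listen, Estab, Closed}.
States satisfying AG (¬ack → EX ack): ∅.
FinWait is reachable from FinWait and violates ¬ack → EX ack, so AG fails at FinWait.
FinWait ∉ Sat(AG (¬ack → EX ack)).

No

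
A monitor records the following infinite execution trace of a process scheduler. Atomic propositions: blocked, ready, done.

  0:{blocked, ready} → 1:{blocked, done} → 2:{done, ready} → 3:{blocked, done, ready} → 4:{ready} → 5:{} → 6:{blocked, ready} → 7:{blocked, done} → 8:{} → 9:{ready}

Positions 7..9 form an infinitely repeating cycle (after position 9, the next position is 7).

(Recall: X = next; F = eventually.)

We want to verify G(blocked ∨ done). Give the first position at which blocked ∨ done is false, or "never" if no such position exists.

Check blocked ∨ done at each position in order: 0 ✓, 1 ✓, 2 ✓, 3 ✓.
At position 4 the labels are {ready}, so blocked ∨ done is false there. This is the first violation.

4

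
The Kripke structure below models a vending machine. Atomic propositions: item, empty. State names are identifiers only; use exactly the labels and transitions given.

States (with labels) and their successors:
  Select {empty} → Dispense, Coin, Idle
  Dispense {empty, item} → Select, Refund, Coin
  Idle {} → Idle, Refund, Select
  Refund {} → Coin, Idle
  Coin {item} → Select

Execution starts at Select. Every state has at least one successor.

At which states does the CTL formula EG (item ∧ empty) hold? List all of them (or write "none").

States satisfying item ∧ empty: {Dispense}.
States satisfying EG (item ∧ empty): ∅.

none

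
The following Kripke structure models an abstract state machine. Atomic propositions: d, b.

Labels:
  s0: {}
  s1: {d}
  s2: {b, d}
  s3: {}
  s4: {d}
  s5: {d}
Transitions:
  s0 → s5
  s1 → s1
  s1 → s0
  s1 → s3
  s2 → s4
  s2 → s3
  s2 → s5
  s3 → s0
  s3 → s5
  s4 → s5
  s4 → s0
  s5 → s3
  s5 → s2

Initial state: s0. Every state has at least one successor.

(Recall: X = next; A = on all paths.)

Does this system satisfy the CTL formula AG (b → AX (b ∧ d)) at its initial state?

No

States satisfying b → AX (b ∧ d): {s0, s1, s3, s4, s5}.
States satisfying AG (b → AX (b ∧ d)): ∅.
s2 is reachable from s0 and violates b → AX (b ∧ d), so AG fails at s0.
s0 ∉ Sat(AG (b → AX (b ∧ d))).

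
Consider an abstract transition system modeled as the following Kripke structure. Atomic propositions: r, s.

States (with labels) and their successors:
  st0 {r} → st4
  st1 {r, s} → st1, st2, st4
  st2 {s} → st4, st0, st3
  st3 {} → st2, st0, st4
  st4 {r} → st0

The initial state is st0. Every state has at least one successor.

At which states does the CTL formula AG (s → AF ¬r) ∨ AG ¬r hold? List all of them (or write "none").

States satisfying s → AF ¬r: {st0, st2, st3, st4}.
States satisfying AG (s → AF ¬r): {st0, st2, st3, st4}.
States satisfying ¬r: {st2, st3}.
States satisfying AG ¬r: ∅.
States satisfying AG (s → AF ¬r) ∨ AG ¬r: {st0, st2, st3, st4}.

{st0, st2, st3, st4}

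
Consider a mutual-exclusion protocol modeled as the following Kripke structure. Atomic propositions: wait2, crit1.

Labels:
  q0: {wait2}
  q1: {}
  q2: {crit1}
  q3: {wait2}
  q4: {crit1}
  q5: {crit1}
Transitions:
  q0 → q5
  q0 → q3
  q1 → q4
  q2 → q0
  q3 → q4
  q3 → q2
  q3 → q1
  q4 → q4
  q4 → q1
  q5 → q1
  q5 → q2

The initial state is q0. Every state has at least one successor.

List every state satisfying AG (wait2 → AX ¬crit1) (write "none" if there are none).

States satisfying wait2 → AX ¬crit1: {q1, q2, q4, q5}.
States satisfying AG (wait2 → AX ¬crit1): {q1, q4}.

{q1, q4}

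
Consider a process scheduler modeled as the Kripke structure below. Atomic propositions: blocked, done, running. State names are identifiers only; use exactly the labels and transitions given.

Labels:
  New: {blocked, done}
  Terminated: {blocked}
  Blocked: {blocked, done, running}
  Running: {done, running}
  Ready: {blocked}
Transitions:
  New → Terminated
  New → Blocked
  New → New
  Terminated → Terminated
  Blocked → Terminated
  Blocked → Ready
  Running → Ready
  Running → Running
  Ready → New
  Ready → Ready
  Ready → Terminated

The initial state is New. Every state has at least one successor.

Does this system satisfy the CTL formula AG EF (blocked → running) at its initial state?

Violated

States satisfying EF (blocked → running): {New, Blocked, Running, Ready}.
States satisfying AG EF (blocked → running): ∅.
Terminated is reachable from New and violates EF (blocked → running), so AG fails at New.
New ∉ Sat(AG EF (blocked → running)).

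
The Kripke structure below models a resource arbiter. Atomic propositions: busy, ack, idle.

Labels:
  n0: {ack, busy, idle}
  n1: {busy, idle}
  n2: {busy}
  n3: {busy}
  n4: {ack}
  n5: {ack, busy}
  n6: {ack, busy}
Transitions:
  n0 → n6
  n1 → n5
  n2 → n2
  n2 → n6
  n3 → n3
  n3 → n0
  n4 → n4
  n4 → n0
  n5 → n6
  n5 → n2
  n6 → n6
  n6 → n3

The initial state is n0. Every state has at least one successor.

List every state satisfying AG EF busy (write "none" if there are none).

States satisfying EF busy: {n0, n1, n2, n3, n4, n5, n6}.
States satisfying AG EF busy: {n0, n1, n2, n3, n4, n5, n6}.

{n0, n1, n2, n3, n4, n5, n6}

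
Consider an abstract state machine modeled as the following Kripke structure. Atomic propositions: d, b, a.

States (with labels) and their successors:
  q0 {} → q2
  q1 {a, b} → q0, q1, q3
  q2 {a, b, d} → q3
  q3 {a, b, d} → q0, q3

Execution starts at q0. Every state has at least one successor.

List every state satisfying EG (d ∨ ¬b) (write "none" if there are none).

States satisfying d ∨ ¬b: {q0, q2, q3}.
States satisfying EG (d ∨ ¬b): {q0, q2, q3}.

{q0, q2, q3}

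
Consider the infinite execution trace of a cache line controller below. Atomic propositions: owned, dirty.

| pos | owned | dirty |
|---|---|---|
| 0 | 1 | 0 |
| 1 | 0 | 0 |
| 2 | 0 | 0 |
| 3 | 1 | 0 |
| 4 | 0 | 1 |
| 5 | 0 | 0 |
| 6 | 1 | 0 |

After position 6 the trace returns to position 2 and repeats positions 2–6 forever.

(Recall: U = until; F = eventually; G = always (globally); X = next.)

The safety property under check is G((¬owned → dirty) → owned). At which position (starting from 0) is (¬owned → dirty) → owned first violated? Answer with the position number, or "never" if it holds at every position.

4

Check (¬owned → dirty) → owned at each position in order: 0 ✓, 1 ✓, 2 ✓, 3 ✓.
At position 4 the labels are {dirty}, so (¬owned → dirty) → owned is false there. This is the first violation.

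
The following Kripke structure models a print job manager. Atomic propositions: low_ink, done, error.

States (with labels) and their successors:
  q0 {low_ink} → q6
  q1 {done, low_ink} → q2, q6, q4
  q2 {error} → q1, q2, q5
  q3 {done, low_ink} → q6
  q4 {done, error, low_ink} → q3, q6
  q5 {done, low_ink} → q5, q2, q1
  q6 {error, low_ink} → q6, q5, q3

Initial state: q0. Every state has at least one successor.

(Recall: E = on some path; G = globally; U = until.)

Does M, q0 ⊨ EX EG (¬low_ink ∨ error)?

Yes

States satisfying EG (¬low_ink ∨ error): {q2, q4, q6}.
States satisfying EX EG (¬low_ink ∨ error): {q0, q1, q2, q3, q4, q5, q6}.
q0 ∈ Sat(EX EG (¬low_ink ∨ error)).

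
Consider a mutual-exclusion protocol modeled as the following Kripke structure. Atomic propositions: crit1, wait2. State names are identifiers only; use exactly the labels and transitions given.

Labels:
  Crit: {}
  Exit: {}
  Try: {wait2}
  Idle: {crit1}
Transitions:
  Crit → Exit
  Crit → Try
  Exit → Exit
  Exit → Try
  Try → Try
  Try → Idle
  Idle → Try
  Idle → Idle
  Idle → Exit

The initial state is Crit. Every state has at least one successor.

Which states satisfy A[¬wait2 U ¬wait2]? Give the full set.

{Crit, Exit, Idle}

States satisfying ¬wait2: {Crit, Exit, Idle}.
States satisfying A[¬wait2 U ¬wait2]: {Crit, Exit, Idle}.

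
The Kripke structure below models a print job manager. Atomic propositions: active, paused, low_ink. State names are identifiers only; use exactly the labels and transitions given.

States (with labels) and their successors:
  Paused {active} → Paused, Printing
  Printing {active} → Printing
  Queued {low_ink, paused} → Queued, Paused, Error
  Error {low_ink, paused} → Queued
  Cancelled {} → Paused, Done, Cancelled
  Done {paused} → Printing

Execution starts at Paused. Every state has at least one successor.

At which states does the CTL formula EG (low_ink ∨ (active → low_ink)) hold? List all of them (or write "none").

{Queued, Error, Cancelled}

States satisfying low_ink ∨ (active → low_ink): {Queued, Error, Cancelled, Done}.
States satisfying EG (low_ink ∨ (active → low_ink)): {Queued, Error, Cancelled}.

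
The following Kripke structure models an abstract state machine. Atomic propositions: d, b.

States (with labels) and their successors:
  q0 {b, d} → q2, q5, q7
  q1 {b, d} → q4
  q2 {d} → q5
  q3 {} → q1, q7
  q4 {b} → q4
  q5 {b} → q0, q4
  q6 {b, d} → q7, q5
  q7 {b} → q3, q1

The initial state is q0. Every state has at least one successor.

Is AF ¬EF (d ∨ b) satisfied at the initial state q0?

States satisfying ¬EF (d ∨ b): ∅.
States satisfying AF ¬EF (d ∨ b): ∅.
There is a path from q0 along which ¬EF (d ∨ b) never holds.
q0 ∉ Sat(AF ¬EF (d ∨ b)).

Violated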